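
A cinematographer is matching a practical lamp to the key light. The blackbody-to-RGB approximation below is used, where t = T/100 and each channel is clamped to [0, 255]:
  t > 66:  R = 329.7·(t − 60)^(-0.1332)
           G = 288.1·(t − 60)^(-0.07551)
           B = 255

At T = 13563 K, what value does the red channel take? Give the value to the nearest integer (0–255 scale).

t = 13563/100 = 135.63; the t > 66 branch applies.
R = 329.7·(135.63 − 60)^(-0.1332) = 329.7·75.63^(-0.1332) = 329.7·0.56203 = 185.301.
Rounded: 185.

185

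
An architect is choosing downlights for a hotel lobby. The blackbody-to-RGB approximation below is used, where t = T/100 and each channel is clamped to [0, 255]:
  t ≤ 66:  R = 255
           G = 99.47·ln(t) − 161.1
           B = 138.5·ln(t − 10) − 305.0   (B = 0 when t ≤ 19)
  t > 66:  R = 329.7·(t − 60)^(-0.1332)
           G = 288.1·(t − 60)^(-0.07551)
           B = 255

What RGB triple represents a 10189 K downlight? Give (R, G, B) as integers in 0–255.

t = 10189/100 = 101.89; the t > 66 branch applies.
R = 329.7·(101.89 − 60)^(-0.1332) = 329.7·41.89^(-0.1332) = 329.7·0.60804 = 200.472.
G = 288.1·(101.89 − 60)^(-0.07551) = 288.1·41.89^(-0.07551) = 288.1·0.75425 = 217.299.
B = 255 by definition for t > 66.
Rounded: (200, 217, 255).

(200, 217, 255)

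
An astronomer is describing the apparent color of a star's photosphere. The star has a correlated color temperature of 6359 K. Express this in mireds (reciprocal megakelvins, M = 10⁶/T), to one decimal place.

157.3 mireds

M = 10⁶ / 6359 = 157.257 → 157.3 mireds.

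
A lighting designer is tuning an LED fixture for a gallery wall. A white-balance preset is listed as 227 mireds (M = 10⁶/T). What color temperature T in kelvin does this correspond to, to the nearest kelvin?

4405 K

T = 10⁶ / 227 = 4405.29 K → 4405 K.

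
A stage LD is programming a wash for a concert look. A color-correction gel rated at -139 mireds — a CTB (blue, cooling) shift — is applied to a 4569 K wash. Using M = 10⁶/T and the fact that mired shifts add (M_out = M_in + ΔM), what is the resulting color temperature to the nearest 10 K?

12520 K

M_in = 10⁶/4569 = 218.87 mireds.
M_out = 218.87 + (-139) = 79.87 mireds.
T_out = 10⁶/79.87 = 12520.9 K → 12520 K.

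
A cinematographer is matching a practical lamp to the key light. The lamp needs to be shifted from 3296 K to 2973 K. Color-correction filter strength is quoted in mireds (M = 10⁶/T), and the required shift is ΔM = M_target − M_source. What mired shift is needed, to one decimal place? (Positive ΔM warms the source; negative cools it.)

+33.0 mireds

M_source = 10⁶/3296 = 303.398; M_target = 10⁶/2973 = 336.361.
ΔM = 336.361 − 303.398 = 32.963 → +33.0 mireds, a warming shift.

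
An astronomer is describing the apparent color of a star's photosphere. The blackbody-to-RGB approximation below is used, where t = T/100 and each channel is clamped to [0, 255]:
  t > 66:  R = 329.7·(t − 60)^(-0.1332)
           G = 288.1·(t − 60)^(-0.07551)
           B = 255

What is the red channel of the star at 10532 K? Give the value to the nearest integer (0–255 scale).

t = 10532/100 = 105.32; the t > 66 branch applies.
R = 329.7·(105.32 − 60)^(-0.1332) = 329.7·45.32^(-0.1332) = 329.7·0.60170 = 198.381.
Rounded: 198.

198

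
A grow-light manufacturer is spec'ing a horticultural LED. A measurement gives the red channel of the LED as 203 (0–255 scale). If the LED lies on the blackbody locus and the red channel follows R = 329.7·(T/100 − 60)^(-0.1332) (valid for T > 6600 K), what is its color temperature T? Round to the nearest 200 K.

9800 K

(t − 60)^(-0.1332) = 203/329.7 = 0.61571.
t − 60 = 0.61571^(1/-0.1332) = 0.61571^(-7.508) = 38.129, so t = 98.129.
T = 100·t = 9813 K → 9800 K to the nearest 200 K.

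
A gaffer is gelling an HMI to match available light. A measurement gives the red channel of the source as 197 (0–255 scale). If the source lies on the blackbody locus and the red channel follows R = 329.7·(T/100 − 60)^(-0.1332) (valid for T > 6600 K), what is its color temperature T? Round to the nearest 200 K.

10800 K

(t − 60)^(-0.1332) = 197/329.7 = 0.59751.
t − 60 = 0.59751^(1/-0.1332) = 0.59751^(-7.508) = 47.761, so t = 107.761.
T = 100·t = 10776 K → 10800 K to the nearest 200 K.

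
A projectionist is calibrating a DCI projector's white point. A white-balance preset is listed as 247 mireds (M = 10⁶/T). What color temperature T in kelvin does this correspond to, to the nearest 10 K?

T = 10⁶ / 247 = 4048.58 K → 4050 K.

4050 K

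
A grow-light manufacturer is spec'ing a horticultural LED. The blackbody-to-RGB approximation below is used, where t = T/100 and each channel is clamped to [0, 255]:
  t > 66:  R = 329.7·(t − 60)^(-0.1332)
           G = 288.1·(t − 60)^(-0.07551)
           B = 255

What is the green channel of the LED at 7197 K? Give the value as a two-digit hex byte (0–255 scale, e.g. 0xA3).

t = 7197/100 = 71.97; the t > 66 branch applies.
G = 288.1·(71.97 − 60)^(-0.07551) = 288.1·11.97^(-0.07551) = 288.1·0.82907 = 238.856.
Rounded: 239; in hex, 0xEF.

0xEF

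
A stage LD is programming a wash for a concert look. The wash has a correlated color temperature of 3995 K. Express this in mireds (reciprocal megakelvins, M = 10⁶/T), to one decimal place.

250.3 mireds

M = 10⁶ / 3995 = 250.313 → 250.3 mireds.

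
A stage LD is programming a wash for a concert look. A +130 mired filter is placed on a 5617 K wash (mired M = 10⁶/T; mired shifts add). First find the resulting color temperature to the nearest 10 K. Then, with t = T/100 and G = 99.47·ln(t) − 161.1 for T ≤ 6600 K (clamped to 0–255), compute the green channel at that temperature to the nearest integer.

M_in = 10⁶/5617 = 178.03; M_out = 178.03 + (+130) = 308.03.
T_out = 10⁶/308.03 = 3246.4 K → 3250 K; t = 32.5.
G = 99.47·ln 32.5 − 161.1 = 99.47·3.4812 − 161.1 = 185.179.
Rounded: 185.

185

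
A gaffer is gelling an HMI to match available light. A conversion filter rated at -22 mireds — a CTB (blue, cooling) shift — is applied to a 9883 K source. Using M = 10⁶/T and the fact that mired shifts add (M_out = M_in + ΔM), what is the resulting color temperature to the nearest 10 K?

12630 K

M_in = 10⁶/9883 = 101.18 mireds.
M_out = 101.18 + (-22) = 79.18 mireds.
T_out = 10⁶/79.18 = 12628.8 K → 12630 K.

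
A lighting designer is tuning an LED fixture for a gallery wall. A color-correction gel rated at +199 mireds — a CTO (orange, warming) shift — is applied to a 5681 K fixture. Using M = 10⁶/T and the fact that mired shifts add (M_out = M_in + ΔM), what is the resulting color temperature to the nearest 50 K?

M_in = 10⁶/5681 = 176.03 mireds.
M_out = 176.03 + (+199) = 375.03 mireds.
T_out = 10⁶/375.03 = 2666.5 K → 2650 K.

2650 K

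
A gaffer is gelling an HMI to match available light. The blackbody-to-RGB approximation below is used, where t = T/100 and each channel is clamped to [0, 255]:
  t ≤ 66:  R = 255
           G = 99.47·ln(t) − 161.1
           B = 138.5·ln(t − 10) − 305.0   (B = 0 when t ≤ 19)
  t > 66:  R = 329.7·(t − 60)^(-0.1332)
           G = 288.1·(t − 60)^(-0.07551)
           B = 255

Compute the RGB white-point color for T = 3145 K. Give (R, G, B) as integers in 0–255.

(255, 182, 120)

t = 3145/100 = 31.45; the t ≤ 66 branch applies.
R = 255 by definition for t ≤ 66.
G = 99.47·ln 31.45 − 161.1 = 99.47·3.4484 − 161.1 = 181.912.
B = 138.5·ln(31.45 − 10) − 305.0 = 138.5·ln 21.45 − 305.0 = 138.5·3.0657 − 305.0 = 119.603.
Rounded: (255, 182, 120).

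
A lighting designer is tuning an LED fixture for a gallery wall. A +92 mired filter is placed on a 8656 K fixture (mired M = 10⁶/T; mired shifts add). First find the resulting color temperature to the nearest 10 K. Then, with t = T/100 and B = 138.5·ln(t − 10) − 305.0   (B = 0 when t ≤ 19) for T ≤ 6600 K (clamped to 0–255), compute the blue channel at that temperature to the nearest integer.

M_in = 10⁶/8656 = 115.53; M_out = 115.53 + (+92) = 207.53.
T_out = 10⁶/207.53 = 4818.7 K → 4820 K; t = 48.2.
B = 138.5·ln(48.2 − 10) − 305.0 = 138.5·ln 38.2 − 305.0 = 138.5·3.6428 − 305.0 = 199.533.
Rounded: 200.

200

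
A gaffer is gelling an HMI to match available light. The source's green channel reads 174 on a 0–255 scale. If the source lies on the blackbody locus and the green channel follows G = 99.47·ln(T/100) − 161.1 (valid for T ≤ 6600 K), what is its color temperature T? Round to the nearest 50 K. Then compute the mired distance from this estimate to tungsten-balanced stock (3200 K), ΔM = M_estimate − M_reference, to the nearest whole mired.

+32 mireds

ln t = (174 + 161.1) / 99.47 = 3.3689.
t = e^3.3689 = 29.045.
T = 100·t = 2905 K → 2900 K to the nearest 50 K.
M_estimate = 10⁶/2900 = 344.83; M_reference = 10⁶/3200 = 312.50.
ΔM = 344.83 − 312.50 = 32.33 → +32 mireds.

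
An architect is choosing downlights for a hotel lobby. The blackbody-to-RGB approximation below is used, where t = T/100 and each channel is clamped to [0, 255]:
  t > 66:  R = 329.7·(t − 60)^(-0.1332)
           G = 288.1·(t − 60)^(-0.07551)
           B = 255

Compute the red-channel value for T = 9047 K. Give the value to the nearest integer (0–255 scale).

t = 9047/100 = 90.47; the t > 66 branch applies.
R = 329.7·(90.47 − 60)^(-0.1332) = 329.7·30.47^(-0.1332) = 329.7·0.63438 = 209.154.
Rounded: 209.

209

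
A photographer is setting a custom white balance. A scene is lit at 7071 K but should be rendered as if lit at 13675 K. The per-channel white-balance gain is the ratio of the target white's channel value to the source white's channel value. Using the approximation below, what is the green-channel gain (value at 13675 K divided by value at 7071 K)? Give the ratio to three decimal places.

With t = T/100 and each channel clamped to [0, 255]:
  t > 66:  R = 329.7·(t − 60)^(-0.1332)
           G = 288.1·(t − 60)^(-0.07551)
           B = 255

0.862

At 7071 K (t = 70.71):
  G = 288.1·(70.71 − 60)^(-0.07551) = 288.1·10.71^(-0.07551) = 288.1·0.83607 = 240.871.
At 13675 K (t = 136.75):
  G = 288.1·(136.75 − 60)^(-0.07551) = 288.1·76.75^(-0.07551) = 288.1·0.72054 = 207.587.
Gain = 207.587 / 240.871 = 0.8618 → 0.862.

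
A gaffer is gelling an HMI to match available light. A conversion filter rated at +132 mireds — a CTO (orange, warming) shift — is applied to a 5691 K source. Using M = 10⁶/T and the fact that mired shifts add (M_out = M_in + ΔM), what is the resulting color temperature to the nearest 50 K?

3250 K

M_in = 10⁶/5691 = 175.72 mireds.
M_out = 175.72 + (+132) = 307.72 mireds.
T_out = 10⁶/307.72 = 3249.7 K → 3250 K.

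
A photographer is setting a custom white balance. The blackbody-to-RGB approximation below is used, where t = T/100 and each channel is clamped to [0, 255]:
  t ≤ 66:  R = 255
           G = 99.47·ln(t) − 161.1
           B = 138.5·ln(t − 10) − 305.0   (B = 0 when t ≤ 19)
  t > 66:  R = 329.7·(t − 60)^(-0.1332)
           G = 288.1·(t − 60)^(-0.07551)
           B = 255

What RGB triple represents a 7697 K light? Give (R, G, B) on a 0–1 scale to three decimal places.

t = 7697/100 = 76.97; the t > 66 branch applies.
R = 329.7·(76.97 − 60)^(-0.1332) = 329.7·16.97^(-0.1332) = 329.7·0.68581 = 226.113.
G = 288.1·(76.97 − 60)^(-0.07551) = 288.1·16.97^(-0.07551) = 288.1·0.80751 = 232.643.
B = 255 by definition for t > 66.
Dividing each by 255: (0.8867, 0.9123, 1.0000) → (0.887, 0.912, 1.000).

(0.887, 0.912, 1.000)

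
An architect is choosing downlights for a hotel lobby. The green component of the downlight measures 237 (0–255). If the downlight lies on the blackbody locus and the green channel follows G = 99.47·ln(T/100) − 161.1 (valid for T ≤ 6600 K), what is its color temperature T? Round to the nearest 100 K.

5500 K

ln t = (237 + 161.1) / 99.47 = 4.0022.
t = e^4.0022 = 54.719.
T = 100·t = 5472 K → 5500 K to the nearest 100 K.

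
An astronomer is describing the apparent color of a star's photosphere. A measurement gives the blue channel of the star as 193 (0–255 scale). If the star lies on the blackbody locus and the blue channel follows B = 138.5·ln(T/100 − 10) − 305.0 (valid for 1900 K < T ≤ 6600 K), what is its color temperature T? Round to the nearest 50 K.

ln(t − 10) = (193 + 305.0) / 138.5 = 3.5957.
t − 10 = e^3.5957 = 36.440, so t = 46.440.
T = 100·t = 4644 K → 4650 K to the nearest 50 K.

4650 K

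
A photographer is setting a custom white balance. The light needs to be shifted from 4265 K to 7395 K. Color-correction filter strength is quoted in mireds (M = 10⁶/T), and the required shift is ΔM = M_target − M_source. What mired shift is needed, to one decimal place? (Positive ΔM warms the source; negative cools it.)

-99.2 mireds

M_source = 10⁶/4265 = 234.467; M_target = 10⁶/7395 = 135.227.
ΔM = 135.227 − 234.467 = -99.240 → -99.2 mireds, a cooling shift.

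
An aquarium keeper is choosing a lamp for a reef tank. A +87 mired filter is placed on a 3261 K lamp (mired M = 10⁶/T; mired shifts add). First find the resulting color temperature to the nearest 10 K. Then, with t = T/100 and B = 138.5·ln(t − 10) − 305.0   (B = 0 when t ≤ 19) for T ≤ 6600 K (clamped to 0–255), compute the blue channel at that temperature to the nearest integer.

74

M_in = 10⁶/3261 = 306.65; M_out = 306.65 + (+87) = 393.65.
T_out = 10⁶/393.65 = 2540.3 K → 2540 K; t = 25.4.
B = 138.5·ln(25.4 − 10) − 305.0 = 138.5·ln 15.4 − 305.0 = 138.5·2.7344 − 305.0 = 73.710.
Rounded: 74.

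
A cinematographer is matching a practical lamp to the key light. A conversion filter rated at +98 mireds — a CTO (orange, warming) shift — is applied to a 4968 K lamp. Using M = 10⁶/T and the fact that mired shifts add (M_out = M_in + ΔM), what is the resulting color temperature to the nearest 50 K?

3350 K

M_in = 10⁶/4968 = 201.29 mireds.
M_out = 201.29 + (+98) = 299.29 mireds.
T_out = 10⁶/299.29 = 3341.3 K → 3350 K.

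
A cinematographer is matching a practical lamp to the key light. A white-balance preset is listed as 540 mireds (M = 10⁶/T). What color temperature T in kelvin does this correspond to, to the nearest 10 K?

T = 10⁶ / 540 = 1851.85 K → 1850 K.

1850 K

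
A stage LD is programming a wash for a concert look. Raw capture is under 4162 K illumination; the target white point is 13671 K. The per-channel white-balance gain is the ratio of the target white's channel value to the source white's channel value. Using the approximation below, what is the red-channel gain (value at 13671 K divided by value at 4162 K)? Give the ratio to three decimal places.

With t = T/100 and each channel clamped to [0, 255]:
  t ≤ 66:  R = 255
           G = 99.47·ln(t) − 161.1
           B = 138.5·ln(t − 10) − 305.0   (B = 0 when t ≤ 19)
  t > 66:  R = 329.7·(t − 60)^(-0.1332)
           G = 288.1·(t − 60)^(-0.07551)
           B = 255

0.725

At 4162 K (t = 41.62):
  R = 255 by definition for t ≤ 66.
At 13671 K (t = 136.71):
  R = 329.7·(136.71 − 60)^(-0.1332) = 329.7·76.71^(-0.1332) = 329.7·0.56097 = 184.951.
Gain = 184.951 / 255.000 = 0.7253 → 0.725.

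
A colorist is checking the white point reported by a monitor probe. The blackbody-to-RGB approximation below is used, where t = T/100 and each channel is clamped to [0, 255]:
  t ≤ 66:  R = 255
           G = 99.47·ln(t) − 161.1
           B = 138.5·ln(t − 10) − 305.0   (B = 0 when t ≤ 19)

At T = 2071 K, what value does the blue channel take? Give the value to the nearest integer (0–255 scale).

t = 2071/100 = 20.71; the t ≤ 66 branch applies.
B = 138.5·ln(20.71 − 10) − 305.0 = 138.5·ln 10.71 − 305.0 = 138.5·2.3712 − 305.0 = 23.408.
Rounded: 23.

23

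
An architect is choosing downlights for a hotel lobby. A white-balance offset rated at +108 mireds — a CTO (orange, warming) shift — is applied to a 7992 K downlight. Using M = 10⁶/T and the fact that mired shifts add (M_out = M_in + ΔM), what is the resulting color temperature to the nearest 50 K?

4300 K

M_in = 10⁶/7992 = 125.13 mireds.
M_out = 125.13 + (+108) = 233.13 mireds.
T_out = 10⁶/233.13 = 4289.5 K → 4300 K.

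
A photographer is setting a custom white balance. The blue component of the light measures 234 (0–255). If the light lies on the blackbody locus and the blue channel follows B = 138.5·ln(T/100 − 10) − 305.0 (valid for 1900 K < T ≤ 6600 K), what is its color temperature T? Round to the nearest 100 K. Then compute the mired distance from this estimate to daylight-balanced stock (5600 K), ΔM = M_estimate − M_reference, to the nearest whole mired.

-9 mireds

ln(t − 10) = (234 + 305.0) / 138.5 = 3.8917.
t − 10 = e^3.8917 = 48.994, so t = 58.994.
T = 100·t = 5899 K → 5900 K to the nearest 100 K.
M_estimate = 10⁶/5900 = 169.49; M_reference = 10⁶/5600 = 178.57.
ΔM = 169.49 − 178.57 = -9.08 → -9 mireds.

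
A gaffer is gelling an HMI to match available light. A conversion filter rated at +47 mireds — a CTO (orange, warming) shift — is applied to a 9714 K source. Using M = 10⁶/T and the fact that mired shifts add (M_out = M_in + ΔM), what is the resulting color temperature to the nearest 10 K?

M_in = 10⁶/9714 = 102.94 mireds.
M_out = 102.94 + (+47) = 149.94 mireds.
T_out = 10⁶/149.94 = 6669.1 K → 6670 K.

6670 K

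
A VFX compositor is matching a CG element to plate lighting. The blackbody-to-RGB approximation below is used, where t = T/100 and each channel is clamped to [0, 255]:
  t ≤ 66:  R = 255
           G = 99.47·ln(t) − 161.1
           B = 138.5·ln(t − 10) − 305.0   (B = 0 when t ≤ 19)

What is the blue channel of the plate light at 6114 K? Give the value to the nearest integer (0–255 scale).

240

t = 6114/100 = 61.14; the t ≤ 66 branch applies.
B = 138.5·ln(61.14 − 10) − 305.0 = 138.5·ln 51.14 − 305.0 = 138.5·3.9346 − 305.0 = 239.938.
Rounded: 240.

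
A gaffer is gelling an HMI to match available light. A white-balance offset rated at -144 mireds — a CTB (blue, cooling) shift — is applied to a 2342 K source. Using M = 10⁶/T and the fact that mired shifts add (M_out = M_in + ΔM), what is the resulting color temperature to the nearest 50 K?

M_in = 10⁶/2342 = 426.99 mireds.
M_out = 426.99 + (-144) = 282.99 mireds.
T_out = 10⁶/282.99 = 3533.8 K → 3550 K.

3550 K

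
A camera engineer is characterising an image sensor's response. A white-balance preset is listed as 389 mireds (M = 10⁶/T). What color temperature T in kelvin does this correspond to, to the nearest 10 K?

2570 K

T = 10⁶ / 389 = 2570.69 K → 2570 K.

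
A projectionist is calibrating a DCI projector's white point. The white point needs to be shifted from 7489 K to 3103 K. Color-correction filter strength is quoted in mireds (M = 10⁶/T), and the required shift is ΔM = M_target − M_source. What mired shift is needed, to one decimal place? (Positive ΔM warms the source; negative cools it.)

M_source = 10⁶/7489 = 133.529; M_target = 10⁶/3103 = 322.269.
ΔM = 322.269 − 133.529 = 188.740 → +188.7 mireds, a warming shift.

+188.7 mireds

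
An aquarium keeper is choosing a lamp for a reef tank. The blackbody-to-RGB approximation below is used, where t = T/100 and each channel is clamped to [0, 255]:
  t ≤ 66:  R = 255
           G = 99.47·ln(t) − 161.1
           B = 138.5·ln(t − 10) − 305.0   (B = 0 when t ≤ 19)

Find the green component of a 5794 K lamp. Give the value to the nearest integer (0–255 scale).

243

t = 5794/100 = 57.94; the t ≤ 66 branch applies.
G = 99.47·ln 57.94 − 161.1 = 99.47·4.0594 − 161.1 = 242.689.
Rounded: 243.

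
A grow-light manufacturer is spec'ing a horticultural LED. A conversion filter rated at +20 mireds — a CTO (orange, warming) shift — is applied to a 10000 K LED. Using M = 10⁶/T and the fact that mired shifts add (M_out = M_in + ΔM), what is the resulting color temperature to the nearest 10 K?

M_in = 10⁶/10000 = 100.00 mireds.
M_out = 100.00 + (+20) = 120.00 mireds.
T_out = 10⁶/120.00 = 8333.3 K → 8330 K.

8330 K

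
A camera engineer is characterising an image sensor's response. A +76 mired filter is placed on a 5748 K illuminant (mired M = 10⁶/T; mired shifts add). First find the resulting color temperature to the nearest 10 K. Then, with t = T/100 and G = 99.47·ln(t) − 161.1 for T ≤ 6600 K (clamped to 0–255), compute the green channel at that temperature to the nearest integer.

M_in = 10⁶/5748 = 173.97; M_out = 173.97 + (+76) = 249.97.
T_out = 10⁶/249.97 = 4000.4 K → 4000 K; t = 40.
G = 99.47·ln 40 − 161.1 = 99.47·3.6889 − 161.1 = 205.833.
Rounded: 206.

206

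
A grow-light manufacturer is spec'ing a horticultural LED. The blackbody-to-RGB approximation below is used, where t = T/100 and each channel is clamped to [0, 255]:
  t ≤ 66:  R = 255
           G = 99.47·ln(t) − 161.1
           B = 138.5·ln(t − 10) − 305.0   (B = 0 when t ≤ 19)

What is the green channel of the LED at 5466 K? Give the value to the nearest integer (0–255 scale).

t = 5466/100 = 54.66; the t ≤ 66 branch applies.
G = 99.47·ln 54.66 − 161.1 = 99.47·4.0011 − 161.1 = 236.893.
Rounded: 237.

237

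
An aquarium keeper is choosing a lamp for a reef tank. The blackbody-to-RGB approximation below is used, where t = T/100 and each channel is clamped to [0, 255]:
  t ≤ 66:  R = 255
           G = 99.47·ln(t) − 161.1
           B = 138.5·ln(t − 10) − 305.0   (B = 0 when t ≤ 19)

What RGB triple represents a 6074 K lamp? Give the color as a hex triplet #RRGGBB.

t = 6074/100 = 60.74; the t ≤ 66 branch applies.
R = 255 by definition for t ≤ 66.
G = 99.47·ln 60.74 − 161.1 = 99.47·4.1066 − 161.1 = 247.384.
B = 138.5·ln(60.74 − 10) − 305.0 = 138.5·ln 50.74 − 305.0 = 138.5·3.9267 − 305.0 = 238.850.
Rounded: (255, 247, 239).
In hex: #FFF7EF.

#FFF7EF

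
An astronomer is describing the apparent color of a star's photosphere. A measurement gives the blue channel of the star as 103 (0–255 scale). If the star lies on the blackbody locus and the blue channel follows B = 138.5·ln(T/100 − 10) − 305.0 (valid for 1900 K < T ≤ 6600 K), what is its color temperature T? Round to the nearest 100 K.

ln(t − 10) = (103 + 305.0) / 138.5 = 2.9458.
t − 10 = e^2.9458 = 19.027, so t = 29.027.
T = 100·t = 2903 K → 2900 K to the nearest 100 K.

2900 K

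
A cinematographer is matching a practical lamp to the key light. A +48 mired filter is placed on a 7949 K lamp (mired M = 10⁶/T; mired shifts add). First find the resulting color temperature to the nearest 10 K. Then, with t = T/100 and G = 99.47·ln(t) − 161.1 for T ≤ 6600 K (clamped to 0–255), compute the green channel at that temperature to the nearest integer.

242

M_in = 10⁶/7949 = 125.80; M_out = 125.80 + (+48) = 173.80.
T_out = 10⁶/173.80 = 5753.7 K → 5750 K; t = 57.5.
G = 99.47·ln 57.5 − 161.1 = 99.47·4.0518 − 161.1 = 241.931.
Rounded: 242.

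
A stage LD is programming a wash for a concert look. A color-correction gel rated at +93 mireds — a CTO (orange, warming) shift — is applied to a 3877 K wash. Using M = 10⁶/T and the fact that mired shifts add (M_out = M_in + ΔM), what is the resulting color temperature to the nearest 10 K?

2850 K

M_in = 10⁶/3877 = 257.93 mireds.
M_out = 257.93 + (+93) = 350.93 mireds.
T_out = 10⁶/350.93 = 2849.6 K → 2850 K.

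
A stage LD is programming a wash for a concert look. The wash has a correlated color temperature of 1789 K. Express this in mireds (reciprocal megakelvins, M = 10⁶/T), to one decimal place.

M = 10⁶ / 1789 = 558.971 → 559.0 mireds.

559.0 mireds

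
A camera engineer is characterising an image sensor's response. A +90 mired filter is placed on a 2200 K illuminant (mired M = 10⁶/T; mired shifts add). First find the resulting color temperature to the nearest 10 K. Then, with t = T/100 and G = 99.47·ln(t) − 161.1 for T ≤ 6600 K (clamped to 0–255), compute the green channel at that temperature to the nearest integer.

M_in = 10⁶/2200 = 454.55; M_out = 454.55 + (+90) = 544.55.
T_out = 10⁶/544.55 = 1836.4 K → 1840 K; t = 18.4.
G = 99.47·ln 18.4 − 161.1 = 99.47·2.9124 − 161.1 = 128.592.
Rounded: 129.

129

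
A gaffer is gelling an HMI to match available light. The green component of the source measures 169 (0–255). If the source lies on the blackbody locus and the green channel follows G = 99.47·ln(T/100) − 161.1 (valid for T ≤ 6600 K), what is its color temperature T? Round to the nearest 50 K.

2750 K

ln t = (169 + 161.1) / 99.47 = 3.3186.
t = e^3.3186 = 27.621.
T = 100·t = 2762 K → 2750 K to the nearest 50 K.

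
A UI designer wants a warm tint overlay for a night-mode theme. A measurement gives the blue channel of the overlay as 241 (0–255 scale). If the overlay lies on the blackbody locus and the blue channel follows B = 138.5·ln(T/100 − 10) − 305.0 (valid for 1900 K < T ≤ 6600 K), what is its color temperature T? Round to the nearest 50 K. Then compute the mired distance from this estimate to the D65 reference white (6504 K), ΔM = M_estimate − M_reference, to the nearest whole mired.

ln(t − 10) = (241 + 305.0) / 138.5 = 3.9422.
t − 10 = e^3.9422 = 51.534, so t = 61.534.
T = 100·t = 6153 K → 6150 K to the nearest 50 K.
M_estimate = 10⁶/6150 = 162.60; M_reference = 10⁶/6504 = 153.75.
ΔM = 162.60 − 153.75 = 8.85 → +9 mireds.

+9 mireds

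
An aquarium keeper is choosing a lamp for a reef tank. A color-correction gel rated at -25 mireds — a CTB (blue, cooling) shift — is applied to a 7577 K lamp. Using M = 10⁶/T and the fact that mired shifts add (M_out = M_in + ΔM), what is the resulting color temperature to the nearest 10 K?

M_in = 10⁶/7577 = 131.98 mireds.
M_out = 131.98 + (-25) = 106.98 mireds.
T_out = 10⁶/106.98 = 9347.7 K → 9350 K.

9350 K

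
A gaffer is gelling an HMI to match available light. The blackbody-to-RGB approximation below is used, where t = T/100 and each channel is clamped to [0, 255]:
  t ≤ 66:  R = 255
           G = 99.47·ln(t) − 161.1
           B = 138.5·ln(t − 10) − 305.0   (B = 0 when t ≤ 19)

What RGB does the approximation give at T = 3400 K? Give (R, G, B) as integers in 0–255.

t = 3400/100 = 34; the t ≤ 66 branch applies.
R = 255 by definition for t ≤ 66.
G = 99.47·ln 34 − 161.1 = 99.47·3.5264 − 161.1 = 189.667.
B = 138.5·ln(34 − 10) − 305.0 = 138.5·ln 24 − 305.0 = 138.5·3.1781 − 305.0 = 135.160.
Rounded: (255, 190, 135).

(255, 190, 135)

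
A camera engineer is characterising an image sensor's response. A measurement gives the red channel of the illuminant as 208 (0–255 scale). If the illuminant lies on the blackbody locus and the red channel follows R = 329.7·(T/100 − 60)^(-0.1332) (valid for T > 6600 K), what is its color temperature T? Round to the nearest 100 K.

(t − 60)^(-0.1332) = 208/329.7 = 0.63088.
t − 60 = 0.63088^(1/-0.1332) = 0.63088^(-7.508) = 31.763, so t = 91.763.
T = 100·t = 9176 K → 9200 K to the nearest 100 K.

9200 K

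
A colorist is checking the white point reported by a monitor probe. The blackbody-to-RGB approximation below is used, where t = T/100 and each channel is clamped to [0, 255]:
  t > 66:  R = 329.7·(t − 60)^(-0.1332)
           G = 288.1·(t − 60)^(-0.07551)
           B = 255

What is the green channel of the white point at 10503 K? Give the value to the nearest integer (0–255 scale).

t = 10503/100 = 105.03; the t > 66 branch applies.
G = 288.1·(105.03 − 60)^(-0.07551) = 288.1·45.03^(-0.07551) = 288.1·0.75014 = 216.116.
Rounded: 216.

216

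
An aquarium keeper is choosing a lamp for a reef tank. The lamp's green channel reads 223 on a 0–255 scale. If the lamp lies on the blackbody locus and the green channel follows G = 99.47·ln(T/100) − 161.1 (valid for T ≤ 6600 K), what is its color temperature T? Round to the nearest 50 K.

4750 K

ln t = (223 + 161.1) / 99.47 = 3.8615.
t = e^3.8615 = 47.535.
T = 100·t = 4753 K → 4750 K to the nearest 50 K.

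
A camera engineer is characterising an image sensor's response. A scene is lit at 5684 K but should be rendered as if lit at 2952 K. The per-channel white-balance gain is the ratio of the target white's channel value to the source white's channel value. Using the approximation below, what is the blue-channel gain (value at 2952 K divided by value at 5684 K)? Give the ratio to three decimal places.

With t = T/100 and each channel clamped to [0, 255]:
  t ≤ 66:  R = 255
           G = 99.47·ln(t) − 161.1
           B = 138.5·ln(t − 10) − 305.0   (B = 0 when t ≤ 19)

0.468

At 5684 K (t = 56.84):
  B = 138.5·ln(56.84 − 10) − 305.0 = 138.5·ln 46.84 − 305.0 = 138.5·3.8467 − 305.0 = 227.773.
At 2952 K (t = 29.52):
  B = 138.5·ln(29.52 − 10) − 305.0 = 138.5·ln 19.52 − 305.0 = 138.5·2.9714 − 305.0 = 106.544.
Gain = 106.544 / 227.773 = 0.4678 → 0.468.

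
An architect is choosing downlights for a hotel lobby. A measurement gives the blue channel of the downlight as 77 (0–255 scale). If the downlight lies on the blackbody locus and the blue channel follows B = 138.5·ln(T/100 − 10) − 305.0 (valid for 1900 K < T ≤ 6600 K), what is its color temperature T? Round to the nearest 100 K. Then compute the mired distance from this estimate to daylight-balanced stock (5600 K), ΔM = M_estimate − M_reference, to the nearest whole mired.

+206 mireds

ln(t − 10) = (77 + 305.0) / 138.5 = 2.7581.
t − 10 = e^2.7581 = 15.770, so t = 25.770.
T = 100·t = 2577 K → 2600 K to the nearest 100 K.
M_estimate = 10⁶/2600 = 384.62; M_reference = 10⁶/5600 = 178.57.
ΔM = 384.62 − 178.57 = 206.04 → +206 mireds.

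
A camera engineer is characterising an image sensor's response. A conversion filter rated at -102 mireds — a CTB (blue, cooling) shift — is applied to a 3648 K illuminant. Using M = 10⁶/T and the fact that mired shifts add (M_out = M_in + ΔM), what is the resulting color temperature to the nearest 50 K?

5800 K

M_in = 10⁶/3648 = 274.12 mireds.
M_out = 274.12 + (-102) = 172.12 mireds.
T_out = 10⁶/172.12 = 5809.8 K → 5800 K.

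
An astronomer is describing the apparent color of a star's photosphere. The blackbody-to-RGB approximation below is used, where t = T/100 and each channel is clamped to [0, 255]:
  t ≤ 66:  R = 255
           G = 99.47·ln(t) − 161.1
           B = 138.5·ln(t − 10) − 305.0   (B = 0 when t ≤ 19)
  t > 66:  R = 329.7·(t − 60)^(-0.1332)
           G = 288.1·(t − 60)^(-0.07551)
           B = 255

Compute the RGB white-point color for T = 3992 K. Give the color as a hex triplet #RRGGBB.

#FFCEA6

t = 3992/100 = 39.92; the t ≤ 66 branch applies.
R = 255 by definition for t ≤ 66.
G = 99.47·ln 39.92 − 161.1 = 99.47·3.6869 − 161.1 = 205.634.
B = 138.5·ln(39.92 − 10) − 305.0 = 138.5·ln 29.92 − 305.0 = 138.5·3.3985 − 305.0 = 165.696.
Rounded: (255, 206, 166).
In hex: #FFCEA6.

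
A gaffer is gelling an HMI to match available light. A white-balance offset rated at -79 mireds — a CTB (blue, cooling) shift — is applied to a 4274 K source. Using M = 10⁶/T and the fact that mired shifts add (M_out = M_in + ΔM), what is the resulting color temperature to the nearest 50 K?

M_in = 10⁶/4274 = 233.97 mireds.
M_out = 233.97 + (-79) = 154.97 mireds.
T_out = 10⁶/154.97 = 6452.7 K → 6450 K.

6450 K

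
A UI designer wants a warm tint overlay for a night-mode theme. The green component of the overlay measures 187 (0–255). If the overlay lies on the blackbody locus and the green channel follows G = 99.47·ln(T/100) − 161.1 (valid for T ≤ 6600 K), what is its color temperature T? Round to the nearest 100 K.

ln t = (187 + 161.1) / 99.47 = 3.4995.
t = e^3.4995 = 33.100.
T = 100·t = 3310 K → 3300 K to the nearest 100 K.

3300 K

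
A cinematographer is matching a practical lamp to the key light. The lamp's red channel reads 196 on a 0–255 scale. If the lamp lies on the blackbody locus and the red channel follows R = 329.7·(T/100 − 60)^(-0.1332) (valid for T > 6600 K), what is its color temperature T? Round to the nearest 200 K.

11000 K

(t − 60)^(-0.1332) = 196/329.7 = 0.59448.
t − 60 = 0.59448^(1/-0.1332) = 0.59448^(-7.508) = 49.621, so t = 109.621.
T = 100·t = 10962 K → 11000 K to the nearest 200 K.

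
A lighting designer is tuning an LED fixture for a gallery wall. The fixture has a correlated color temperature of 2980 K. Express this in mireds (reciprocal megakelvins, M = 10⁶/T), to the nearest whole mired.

336 mireds

M = 10⁶ / 2980 = 335.570 → 336 mireds.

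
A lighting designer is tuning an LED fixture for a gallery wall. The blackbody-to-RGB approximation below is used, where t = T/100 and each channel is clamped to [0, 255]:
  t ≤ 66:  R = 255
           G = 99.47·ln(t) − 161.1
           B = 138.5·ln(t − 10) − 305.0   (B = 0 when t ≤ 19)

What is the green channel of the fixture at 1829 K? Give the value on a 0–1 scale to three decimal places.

0.502

t = 1829/100 = 18.29; the t ≤ 66 branch applies.
G = 99.47·ln 18.29 − 161.1 = 99.47·2.9064 − 161.1 = 127.995.
On a 0–1 scale: 127.995/255 = 0.5019 → 0.502.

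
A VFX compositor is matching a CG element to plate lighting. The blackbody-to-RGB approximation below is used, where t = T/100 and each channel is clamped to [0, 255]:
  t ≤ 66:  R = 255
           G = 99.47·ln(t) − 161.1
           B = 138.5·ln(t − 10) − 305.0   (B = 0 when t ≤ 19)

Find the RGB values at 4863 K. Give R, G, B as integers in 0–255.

R=255, G=225, B=201

t = 4863/100 = 48.63; the t ≤ 66 branch applies.
R = 255 by definition for t ≤ 66.
G = 99.47·ln 48.63 − 161.1 = 99.47·3.8842 − 161.1 = 225.265.
B = 138.5·ln(48.63 − 10) − 305.0 = 138.5·ln 38.63 − 305.0 = 138.5·3.6540 − 305.0 = 201.083.
Rounded: (255, 225, 201).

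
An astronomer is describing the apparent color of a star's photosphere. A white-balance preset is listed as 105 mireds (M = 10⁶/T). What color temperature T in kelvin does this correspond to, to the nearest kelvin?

9524 K

T = 10⁶ / 105 = 9523.81 K → 9524 K.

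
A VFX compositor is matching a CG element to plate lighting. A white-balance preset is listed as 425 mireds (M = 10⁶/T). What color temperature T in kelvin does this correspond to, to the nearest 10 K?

T = 10⁶ / 425 = 2352.94 K → 2350 K.

2350 K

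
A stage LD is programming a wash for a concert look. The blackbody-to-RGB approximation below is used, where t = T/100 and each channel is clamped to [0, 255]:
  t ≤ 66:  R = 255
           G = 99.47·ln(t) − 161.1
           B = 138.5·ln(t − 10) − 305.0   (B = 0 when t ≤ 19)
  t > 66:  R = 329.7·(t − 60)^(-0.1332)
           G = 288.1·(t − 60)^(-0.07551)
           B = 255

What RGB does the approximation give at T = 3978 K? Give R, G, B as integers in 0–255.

R=255, G=205, B=165

t = 3978/100 = 39.78; the t ≤ 66 branch applies.
R = 255 by definition for t ≤ 66.
G = 99.47·ln 39.78 − 161.1 = 99.47·3.6834 − 161.1 = 205.284.
B = 138.5·ln(39.78 − 10) − 305.0 = 138.5·ln 29.78 − 305.0 = 138.5·3.3938 − 305.0 = 165.046.
Rounded: (255, 205, 165).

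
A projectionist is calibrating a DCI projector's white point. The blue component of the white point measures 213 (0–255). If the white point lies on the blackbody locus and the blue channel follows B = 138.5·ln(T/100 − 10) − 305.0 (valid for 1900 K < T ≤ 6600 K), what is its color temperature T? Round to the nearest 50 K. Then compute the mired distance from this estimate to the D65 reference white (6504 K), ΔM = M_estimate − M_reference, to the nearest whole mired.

ln(t − 10) = (213 + 305.0) / 138.5 = 3.7401.
t − 10 = e^3.7401 = 42.101, so t = 52.101.
T = 100·t = 5210 K → 5200 K to the nearest 50 K.
M_estimate = 10⁶/5200 = 192.31; M_reference = 10⁶/6504 = 153.75.
ΔM = 192.31 − 153.75 = 38.56 → +39 mireds.

+39 mireds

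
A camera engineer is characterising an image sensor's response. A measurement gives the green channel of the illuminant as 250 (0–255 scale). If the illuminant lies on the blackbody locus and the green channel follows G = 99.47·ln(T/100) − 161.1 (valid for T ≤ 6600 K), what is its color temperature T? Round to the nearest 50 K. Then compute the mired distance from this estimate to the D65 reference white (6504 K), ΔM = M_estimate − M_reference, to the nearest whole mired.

ln t = (250 + 161.1) / 99.47 = 4.1329.
t = e^4.1329 = 62.359.
T = 100·t = 6236 K → 6250 K to the nearest 50 K.
M_estimate = 10⁶/6250 = 160.00; M_reference = 10⁶/6504 = 153.75.
ΔM = 160.00 − 153.75 = 6.25 → +6 mireds.

+6 mireds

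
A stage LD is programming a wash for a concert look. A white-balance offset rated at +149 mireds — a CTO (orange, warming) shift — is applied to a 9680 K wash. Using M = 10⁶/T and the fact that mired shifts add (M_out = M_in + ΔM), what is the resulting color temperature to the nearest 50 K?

3950 K

M_in = 10⁶/9680 = 103.31 mireds.
M_out = 103.31 + (+149) = 252.31 mireds.
T_out = 10⁶/252.31 = 3963.4 K → 3950 K.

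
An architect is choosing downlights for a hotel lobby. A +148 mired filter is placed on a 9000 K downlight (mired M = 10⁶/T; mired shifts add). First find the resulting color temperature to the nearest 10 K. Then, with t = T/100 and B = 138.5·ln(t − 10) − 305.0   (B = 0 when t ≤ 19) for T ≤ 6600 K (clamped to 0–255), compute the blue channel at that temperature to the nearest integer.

M_in = 10⁶/9000 = 111.11; M_out = 111.11 + (+148) = 259.11.
T_out = 10⁶/259.11 = 3859.3 K → 3860 K; t = 38.6.
B = 138.5·ln(38.6 − 10) − 305.0 = 138.5·ln 28.6 − 305.0 = 138.5·3.3534 − 305.0 = 159.447.
Rounded: 159.

159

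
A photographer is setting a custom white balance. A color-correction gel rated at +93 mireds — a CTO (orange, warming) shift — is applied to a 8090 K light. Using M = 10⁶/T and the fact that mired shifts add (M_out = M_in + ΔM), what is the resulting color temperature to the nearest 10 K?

M_in = 10⁶/8090 = 123.61 mireds.
M_out = 123.61 + (+93) = 216.61 mireds.
T_out = 10⁶/216.61 = 4616.6 K → 4620 K.

4620 K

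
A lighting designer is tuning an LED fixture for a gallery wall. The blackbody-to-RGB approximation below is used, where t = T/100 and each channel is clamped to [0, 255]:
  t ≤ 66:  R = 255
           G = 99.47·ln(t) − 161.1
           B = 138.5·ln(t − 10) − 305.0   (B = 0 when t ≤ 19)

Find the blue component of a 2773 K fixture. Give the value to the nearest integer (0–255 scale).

93

t = 2773/100 = 27.73; the t ≤ 66 branch applies.
B = 138.5·ln(27.73 − 10) − 305.0 = 138.5·ln 17.73 − 305.0 = 138.5·2.8753 − 305.0 = 93.223.
Rounded: 93.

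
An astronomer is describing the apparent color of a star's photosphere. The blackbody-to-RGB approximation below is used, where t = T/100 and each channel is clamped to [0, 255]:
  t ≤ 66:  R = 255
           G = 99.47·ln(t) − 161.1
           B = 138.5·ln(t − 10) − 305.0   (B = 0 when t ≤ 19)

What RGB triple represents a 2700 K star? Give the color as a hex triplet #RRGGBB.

#FFA757

t = 2700/100 = 27; the t ≤ 66 branch applies.
R = 255 by definition for t ≤ 66.
G = 99.47·ln 27 − 161.1 = 99.47·3.2958 − 161.1 = 166.737.
B = 138.5·ln(27 − 10) − 305.0 = 138.5·ln 17 − 305.0 = 138.5·2.8332 − 305.0 = 87.400.
Rounded: (255, 167, 87).
In hex: #FFA757.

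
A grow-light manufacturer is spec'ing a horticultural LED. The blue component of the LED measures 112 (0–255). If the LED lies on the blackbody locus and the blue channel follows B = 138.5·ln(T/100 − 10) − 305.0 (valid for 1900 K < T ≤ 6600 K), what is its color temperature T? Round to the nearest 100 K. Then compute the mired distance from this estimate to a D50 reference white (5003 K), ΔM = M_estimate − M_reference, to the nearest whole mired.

ln(t − 10) = (112 + 305.0) / 138.5 = 3.0108.
t − 10 = e^3.0108 = 20.304, so t = 30.304.
T = 100·t = 3030 K → 3000 K to the nearest 100 K.
M_estimate = 10⁶/3000 = 333.33; M_reference = 10⁶/5003 = 199.88.
ΔM = 333.33 − 199.88 = 133.45 → +133 mireds.

+133 mireds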